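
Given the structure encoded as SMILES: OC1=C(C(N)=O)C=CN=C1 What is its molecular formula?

Walk through each heavy atom and fill implicit hydrogens from standard valence (C 4, N 3, O 2, S 2, halogen 1):
  atom 1: O, bond orders sum to 1 (valence 2) → 1 H
  atom 2: C, bond orders sum to 4 (valence 4) → 0 H
  atom 3: C, bond orders sum to 4 (valence 4) → 0 H
  atom 4: C, bond orders sum to 4 (valence 4) → 0 H
  atom 5: N, bond orders sum to 1 (valence 3) → 2 H
  atom 6: O, bond orders sum to 2 (valence 2) → 0 H
  atom 7: C, bond orders sum to 3 (valence 4) → 1 H
  atom 8: C, bond orders sum to 3 (valence 4) → 1 H
  atom 9: N, bond orders sum to 3 (valence 3) → 0 H
  atom 10: C, bond orders sum to 3 (valence 4) → 1 H
Totals → C:6, H:6, N:2, O:2.
In Hill order: C6H6N2O2.

C6H6N2O2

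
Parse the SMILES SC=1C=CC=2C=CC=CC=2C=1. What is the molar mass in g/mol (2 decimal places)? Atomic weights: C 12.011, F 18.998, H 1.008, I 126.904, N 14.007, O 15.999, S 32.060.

160.23 g/mol

First, the molecular formula is C10H8S (counting implicit H from valence).
  C: 10 × 12.011 = 120.110
  H: 8 × 1.008 = 8.064
  S: 1 × 32.060 = 32.060
Sum: 10×12.011 + 8×1.008 + 1×32.060 = 160.234 → 160.23 g/mol.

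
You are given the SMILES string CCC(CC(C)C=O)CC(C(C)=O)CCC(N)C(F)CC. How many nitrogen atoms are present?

1

Scan the SMILES for N atoms (remember two-letter symbols like Cl and Br are single atoms).
Nitrogen count: 1.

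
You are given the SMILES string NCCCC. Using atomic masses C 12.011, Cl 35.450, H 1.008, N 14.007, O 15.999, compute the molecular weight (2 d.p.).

73.14 g/mol

First, the molecular formula is C4H11N (counting implicit H from valence).
  C: 4 × 12.011 = 48.044
  H: 11 × 1.008 = 11.088
  N: 1 × 14.007 = 14.007
Sum: 4×12.011 + 11×1.008 + 1×14.007 = 73.139 → 73.14 g/mol.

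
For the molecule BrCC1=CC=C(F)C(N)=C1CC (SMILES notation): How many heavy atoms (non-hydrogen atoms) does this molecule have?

12

Every atom symbol written in the SMILES (organic subset) is one heavy atom; implicit H are not written.
Heavy atoms by element → Br:1, C:9, F:1, N:1.
Total: 12.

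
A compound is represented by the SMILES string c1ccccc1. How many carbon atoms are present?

6

Count every carbon token in the SMILES (each C, including those in ring-closure positions and inside branches).
Carbon count: 6.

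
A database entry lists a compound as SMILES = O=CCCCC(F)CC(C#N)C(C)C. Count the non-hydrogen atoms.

14

Every atom symbol written in the SMILES (organic subset) is one heavy atom; implicit H are not written.
Heavy atoms by element → C:11, F:1, N:1, O:1.
Total: 14.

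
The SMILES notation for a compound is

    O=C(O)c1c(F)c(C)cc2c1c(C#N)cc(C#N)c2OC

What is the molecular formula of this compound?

C15H9FN2O3

Walk through each heavy atom and fill implicit hydrogens from standard valence (C 4, N 3, O 2, S 2, halogen 1); for lowercase aromatic atoms, an aromatic c carries 1 H when it has two neighbours and 0 H with three, and aromatic n carries 0 H:
  atom 1: O, bond orders sum to 2 (valence 2) → 0 H
  atom 2: C, bond orders sum to 4 (valence 4) → 0 H
  atom 3: O, bond orders sum to 1 (valence 2) → 1 H
  atom 4: aromatic c, 3 neighbours → 0 H
  atom 5: aromatic c, 3 neighbours → 0 H
  atom 6: F (halogen, monovalent) → 0 H
  atom 7: aromatic c, 3 neighbours → 0 H
  atom 8: C, bond orders sum to 1 (valence 4) → 3 H
  atom 9: aromatic c, 2 neighbours → 1 H
  atom 10: aromatic c, 3 neighbours → 0 H
  atom 11: aromatic c, 3 neighbours → 0 H
  atom 12: aromatic c, 3 neighbours → 0 H
  atom 13: C, bond orders sum to 4 (valence 4) → 0 H
  atom 14: N, bond orders sum to 3 (valence 3) → 0 H
  atom 15: aromatic c, 2 neighbours → 1 H
  atom 16: aromatic c, 3 neighbours → 0 H
  atom 17: C, bond orders sum to 4 (valence 4) → 0 H
  atom 18: N, bond orders sum to 3 (valence 3) → 0 H
  atom 19: aromatic c, 3 neighbours → 0 H
  atom 20: O, bond orders sum to 2 (valence 2) → 0 H
  atom 21: C, bond orders sum to 1 (valence 4) → 3 H
Totals → C:15, H:9, F:1, N:2, O:3.
In Hill order: C15H9FN2O3.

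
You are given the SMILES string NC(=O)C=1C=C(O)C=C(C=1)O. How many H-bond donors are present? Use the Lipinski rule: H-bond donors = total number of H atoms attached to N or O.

4

Donors: find every N or O and count the H atoms it carries.
  atom 1 (N): bond orders sum to 1 → 2 H
  atom 3 (O): bond orders sum to 2 → 0 H
  atom 7 (O): bond orders sum to 1 → 1 H
  atom 11 (O): bond orders sum to 1 → 1 H
Lipinski HBD = 4.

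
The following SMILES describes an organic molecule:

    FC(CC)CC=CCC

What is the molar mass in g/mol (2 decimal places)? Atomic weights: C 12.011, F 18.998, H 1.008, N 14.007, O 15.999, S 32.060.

First, the molecular formula is C8H15F (counting implicit H from valence).
  C: 8 × 12.011 = 96.088
  F: 1 × 18.998 = 18.998
  H: 15 × 1.008 = 15.120
Sum: 8×12.011 + 1×18.998 + 15×1.008 = 130.206 → 130.21 g/mol.

130.21 g/mol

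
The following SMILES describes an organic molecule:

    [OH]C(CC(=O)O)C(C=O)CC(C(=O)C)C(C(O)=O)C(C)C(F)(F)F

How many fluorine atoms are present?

3

Scan the SMILES for F atoms (remember two-letter symbols like Cl and Br are single atoms).
Fluorine count: 3.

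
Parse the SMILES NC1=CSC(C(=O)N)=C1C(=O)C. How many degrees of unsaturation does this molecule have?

5

Degree of unsaturation = (number of rings) + (number of π bonds).
Ring closures in the SMILES: 1.
π bonds: 4 double bonds (each 1 DoU) → 4 DoU from unsaturation.
Total DoU = 1 + 4 = 5.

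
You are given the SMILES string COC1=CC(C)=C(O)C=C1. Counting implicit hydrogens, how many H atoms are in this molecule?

10

Walk through each heavy atom and fill implicit hydrogens from standard valence (C 4, N 3, O 2, S 2, halogen 1):
  atom 1: C, bond orders sum to 1 (valence 4) → 3 H
  atom 2: O, bond orders sum to 2 (valence 2) → 0 H
  atom 3: C, bond orders sum to 4 (valence 4) → 0 H
  atom 4: C, bond orders sum to 3 (valence 4) → 1 H
  atom 5: C, bond orders sum to 4 (valence 4) → 0 H
  atom 6: C, bond orders sum to 1 (valence 4) → 3 H
  atom 7: C, bond orders sum to 4 (valence 4) → 0 H
  atom 8: O, bond orders sum to 1 (valence 2) → 1 H
  atom 9: C, bond orders sum to 3 (valence 4) → 1 H
  atom 10: C, bond orders sum to 3 (valence 4) → 1 H
Total hydrogens: 10.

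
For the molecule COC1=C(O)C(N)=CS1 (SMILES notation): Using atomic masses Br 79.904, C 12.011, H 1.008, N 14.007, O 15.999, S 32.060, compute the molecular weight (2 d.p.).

First, the molecular formula is C5H7NO2S (counting implicit H from valence).
  C: 5 × 12.011 = 60.055
  H: 7 × 1.008 = 7.056
  N: 1 × 14.007 = 14.007
  O: 2 × 15.999 = 31.998
  S: 1 × 32.060 = 32.060
Sum: 5×12.011 + 7×1.008 + 1×14.007 + 2×15.999 + 1×32.060 = 145.176 → 145.18 g/mol.

145.18 g/mol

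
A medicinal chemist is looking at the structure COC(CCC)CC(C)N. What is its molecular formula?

Walk through each heavy atom and fill implicit hydrogens from standard valence (C 4, N 3, O 2, S 2, halogen 1):
  atom 1: C, bond orders sum to 1 (valence 4) → 3 H
  atom 2: O, bond orders sum to 2 (valence 2) → 0 H
  atom 3: C, bond orders sum to 3 (valence 4) → 1 H
  atom 4: C, bond orders sum to 2 (valence 4) → 2 H
  atom 5: C, bond orders sum to 2 (valence 4) → 2 H
  atom 6: C, bond orders sum to 1 (valence 4) → 3 H
  atom 7: C, bond orders sum to 2 (valence 4) → 2 H
  atom 8: C, bond orders sum to 3 (valence 4) → 1 H
  atom 9: C, bond orders sum to 1 (valence 4) → 3 H
  atom 10: N, bond orders sum to 1 (valence 3) → 2 H
Totals → C:8, H:19, N:1, O:1.
In Hill order: C8H19NO.

C8H19NO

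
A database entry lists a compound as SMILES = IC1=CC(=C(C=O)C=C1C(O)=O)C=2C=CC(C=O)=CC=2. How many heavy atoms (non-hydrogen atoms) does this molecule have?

20

Every atom symbol written in the SMILES (organic subset) is one heavy atom; implicit H are not written.
Heavy atoms by element → C:15, I:1, O:4.
Total: 20.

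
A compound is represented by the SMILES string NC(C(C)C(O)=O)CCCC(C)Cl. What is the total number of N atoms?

Scan the SMILES for N atoms (remember two-letter symbols like Cl and Br are single atoms).
Nitrogen count: 1.

1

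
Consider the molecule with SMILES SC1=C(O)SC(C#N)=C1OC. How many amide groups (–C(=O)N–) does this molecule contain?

0

Scan the SMILES for the amide motif — none present.
Groups that are present: 1 ether, 1 hydroxyl, 1 nitrile, 1 thiol.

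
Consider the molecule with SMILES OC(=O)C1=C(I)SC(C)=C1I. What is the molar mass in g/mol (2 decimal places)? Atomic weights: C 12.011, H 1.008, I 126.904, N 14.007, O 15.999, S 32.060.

First, the molecular formula is C6H4I2O2S (counting implicit H from valence).
  C: 6 × 12.011 = 72.066
  H: 4 × 1.008 = 4.032
  I: 2 × 126.904 = 253.808
  O: 2 × 15.999 = 31.998
  S: 1 × 32.060 = 32.060
Sum: 6×12.011 + 4×1.008 + 2×126.904 + 2×15.999 + 1×32.060 = 393.964 → 393.96 g/mol.

393.96 g/mol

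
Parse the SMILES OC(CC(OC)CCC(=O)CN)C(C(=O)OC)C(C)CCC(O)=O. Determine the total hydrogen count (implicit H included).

29

Walk through each heavy atom and fill implicit hydrogens from standard valence (C 4, N 3, O 2, S 2, halogen 1):
  atom 1: O, bond orders sum to 1 (valence 2) → 1 H
  atom 2: C, bond orders sum to 3 (valence 4) → 1 H
  atom 3: C, bond orders sum to 2 (valence 4) → 2 H
  atom 4: C, bond orders sum to 3 (valence 4) → 1 H
  atom 5: O, bond orders sum to 2 (valence 2) → 0 H
  atom 6: C, bond orders sum to 1 (valence 4) → 3 H
  atom 7: C, bond orders sum to 2 (valence 4) → 2 H
  atom 8: C, bond orders sum to 2 (valence 4) → 2 H
  atom 9: C, bond orders sum to 4 (valence 4) → 0 H
  atom 10: O, bond orders sum to 2 (valence 2) → 0 H
  atom 11: C, bond orders sum to 2 (valence 4) → 2 H
  atom 12: N, bond orders sum to 1 (valence 3) → 2 H
  atom 13: C, bond orders sum to 3 (valence 4) → 1 H
  atom 14: C, bond orders sum to 4 (valence 4) → 0 H
  atom 15: O, bond orders sum to 2 (valence 2) → 0 H
  atom 16: O, bond orders sum to 2 (valence 2) → 0 H
  atom 17: C, bond orders sum to 1 (valence 4) → 3 H
  atom 18: C, bond orders sum to 3 (valence 4) → 1 H
  atom 19: C, bond orders sum to 1 (valence 4) → 3 H
  atom 20: C, bond orders sum to 2 (valence 4) → 2 H
  atom 21: C, bond orders sum to 2 (valence 4) → 2 H
  atom 22: C, bond orders sum to 4 (valence 4) → 0 H
  atom 23: O, bond orders sum to 1 (valence 2) → 1 H
  atom 24: O, bond orders sum to 2 (valence 2) → 0 H
Total hydrogens: 29.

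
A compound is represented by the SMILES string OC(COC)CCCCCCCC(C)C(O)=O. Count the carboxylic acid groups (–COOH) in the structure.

The carboxylic acid motif appears at heavy-atom position 15 in the SMILES.
Other groups present: 1 ether, 1 hydroxyl.
Carboxylic acid count: 1.

1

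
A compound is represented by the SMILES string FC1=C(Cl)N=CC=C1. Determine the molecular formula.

Walk through each heavy atom and fill implicit hydrogens from standard valence (C 4, N 3, O 2, S 2, halogen 1):
  atom 1: F (halogen, monovalent) → 0 H
  atom 2: C, bond orders sum to 4 (valence 4) → 0 H
  atom 3: C, bond orders sum to 4 (valence 4) → 0 H
  atom 4: Cl (halogen, monovalent) → 0 H
  atom 5: N, bond orders sum to 3 (valence 3) → 0 H
  atom 6: C, bond orders sum to 3 (valence 4) → 1 H
  atom 7: C, bond orders sum to 3 (valence 4) → 1 H
  atom 8: C, bond orders sum to 3 (valence 4) → 1 H
Totals → C:5, H:3, Cl:1, F:1, N:1.
In Hill order: C5H3ClFN.

C5H3ClFN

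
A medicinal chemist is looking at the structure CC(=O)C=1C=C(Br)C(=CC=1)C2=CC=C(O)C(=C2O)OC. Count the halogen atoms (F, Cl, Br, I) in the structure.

1

Halogen atoms appear at heavy-atom position 7 (1×Br).
Other groups present: 1 ether, 2 hydroxyl, 1 ketone.
Halogen count: 1.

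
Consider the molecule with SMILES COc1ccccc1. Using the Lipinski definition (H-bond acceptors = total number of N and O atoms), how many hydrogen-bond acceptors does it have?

N atoms: 0; O atoms: 1.
Lipinski HBA = 0 + 1 = 1.

1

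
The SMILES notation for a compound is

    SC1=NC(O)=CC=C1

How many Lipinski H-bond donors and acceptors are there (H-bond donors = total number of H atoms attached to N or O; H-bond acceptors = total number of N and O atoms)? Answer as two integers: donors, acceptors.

Donors: find every N or O and count the H atoms it carries.
  atom 3 (N): bond orders sum to 3 → 0 H
  atom 5 (O): bond orders sum to 1 → 1 H
Lipinski HBD = 1.
Acceptors: N atoms = 1, O atoms = 1 → HBA = 2.

1, 2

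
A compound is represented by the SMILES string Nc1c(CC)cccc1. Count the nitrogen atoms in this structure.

Scan the SMILES for N atoms (remember two-letter symbols like Cl and Br are single atoms).
Nitrogen count: 1.

1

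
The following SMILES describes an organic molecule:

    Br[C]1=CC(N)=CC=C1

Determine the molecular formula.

C6H6BrN

Walk through each heavy atom and fill implicit hydrogens from standard valence (C 4, N 3, O 2, S 2, halogen 1):
  atom 1: Br (halogen, monovalent) → 0 H
  atom 2: C with explicit H count 0
  atom 3: C, bond orders sum to 3 (valence 4) → 1 H
  atom 4: C, bond orders sum to 4 (valence 4) → 0 H
  atom 5: N, bond orders sum to 1 (valence 3) → 2 H
  atom 6: C, bond orders sum to 3 (valence 4) → 1 H
  atom 7: C, bond orders sum to 3 (valence 4) → 1 H
  atom 8: C, bond orders sum to 3 (valence 4) → 1 H
Totals → C:6, H:6, Br:1, N:1.
In Hill order: C6H6BrN.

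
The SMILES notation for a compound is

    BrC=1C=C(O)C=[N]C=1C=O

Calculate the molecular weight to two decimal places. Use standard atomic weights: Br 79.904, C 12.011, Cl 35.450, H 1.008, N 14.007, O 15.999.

First, the molecular formula is C6H4BrNO2 (counting implicit H from valence).
  Br: 1 × 79.904 = 79.904
  C: 6 × 12.011 = 72.066
  H: 4 × 1.008 = 4.032
  N: 1 × 14.007 = 14.007
  O: 2 × 15.999 = 31.998
Sum: 1×79.904 + 6×12.011 + 4×1.008 + 1×14.007 + 2×15.999 = 202.007 → 202.01 g/mol.

202.01 g/mol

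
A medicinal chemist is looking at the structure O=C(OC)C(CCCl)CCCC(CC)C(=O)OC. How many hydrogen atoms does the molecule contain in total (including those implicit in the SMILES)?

Walk through each heavy atom and fill implicit hydrogens from standard valence (C 4, N 3, O 2, S 2, halogen 1):
  atom 1: O, bond orders sum to 2 (valence 2) → 0 H
  atom 2: C, bond orders sum to 4 (valence 4) → 0 H
  atom 3: O, bond orders sum to 2 (valence 2) → 0 H
  atom 4: C, bond orders sum to 1 (valence 4) → 3 H
  atom 5: C, bond orders sum to 3 (valence 4) → 1 H
  atom 6: C, bond orders sum to 2 (valence 4) → 2 H
  atom 7: C, bond orders sum to 2 (valence 4) → 2 H
  atom 8: Cl (halogen, monovalent) → 0 H
  atom 9: C, bond orders sum to 2 (valence 4) → 2 H
  atom 10: C, bond orders sum to 2 (valence 4) → 2 H
  atom 11: C, bond orders sum to 2 (valence 4) → 2 H
  atom 12: C, bond orders sum to 3 (valence 4) → 1 H
  atom 13: C, bond orders sum to 2 (valence 4) → 2 H
  atom 14: C, bond orders sum to 1 (valence 4) → 3 H
  atom 15: C, bond orders sum to 4 (valence 4) → 0 H
  atom 16: O, bond orders sum to 2 (valence 2) → 0 H
  atom 17: O, bond orders sum to 2 (valence 2) → 0 H
  atom 18: C, bond orders sum to 1 (valence 4) → 3 H
Total hydrogens: 23.

23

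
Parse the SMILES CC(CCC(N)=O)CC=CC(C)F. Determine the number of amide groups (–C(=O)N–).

The amide motif appears at heavy-atom position 5 in the SMILES.
Other groups present: 1 alkene.
Amide count: 1.

1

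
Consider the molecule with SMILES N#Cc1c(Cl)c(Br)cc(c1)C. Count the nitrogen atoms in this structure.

1

Scan the SMILES for N atoms (remember two-letter symbols like Cl and Br are single atoms).
Nitrogen count: 1.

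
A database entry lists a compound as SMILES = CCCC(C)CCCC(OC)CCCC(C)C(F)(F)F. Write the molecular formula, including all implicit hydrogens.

Walk through each heavy atom and fill implicit hydrogens from standard valence (C 4, N 3, O 2, S 2, halogen 1):
  atom 1: C, bond orders sum to 1 (valence 4) → 3 H
  atom 2: C, bond orders sum to 2 (valence 4) → 2 H
  atom 3: C, bond orders sum to 2 (valence 4) → 2 H
  atom 4: C, bond orders sum to 3 (valence 4) → 1 H
  atom 5: C, bond orders sum to 1 (valence 4) → 3 H
  atom 6: C, bond orders sum to 2 (valence 4) → 2 H
  atom 7: C, bond orders sum to 2 (valence 4) → 2 H
  atom 8: C, bond orders sum to 2 (valence 4) → 2 H
  atom 9: C, bond orders sum to 3 (valence 4) → 1 H
  atom 10: O, bond orders sum to 2 (valence 2) → 0 H
  atom 11: C, bond orders sum to 1 (valence 4) → 3 H
  atom 12: C, bond orders sum to 2 (valence 4) → 2 H
  atom 13: C, bond orders sum to 2 (valence 4) → 2 H
  atom 14: C, bond orders sum to 2 (valence 4) → 2 H
  atom 15: C, bond orders sum to 3 (valence 4) → 1 H
  atom 16: C, bond orders sum to 1 (valence 4) → 3 H
  atom 17: C, bond orders sum to 4 (valence 4) → 0 H
  atom 18: F (halogen, monovalent) → 0 H
  atom 19: F (halogen, monovalent) → 0 H
  atom 20: F (halogen, monovalent) → 0 H
Totals → C:16, H:31, F:3, O:1.

C16H31F3O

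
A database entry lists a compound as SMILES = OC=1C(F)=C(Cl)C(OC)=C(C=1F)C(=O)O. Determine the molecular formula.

Walk through each heavy atom and fill implicit hydrogens from standard valence (C 4, N 3, O 2, S 2, halogen 1):
  atom 1: O, bond orders sum to 1 (valence 2) → 1 H
  atom 2: C, bond orders sum to 4 (valence 4) → 0 H
  atom 3: C, bond orders sum to 4 (valence 4) → 0 H
  atom 4: F (halogen, monovalent) → 0 H
  atom 5: C, bond orders sum to 4 (valence 4) → 0 H
  atom 6: Cl (halogen, monovalent) → 0 H
  atom 7: C, bond orders sum to 4 (valence 4) → 0 H
  atom 8: O, bond orders sum to 2 (valence 2) → 0 H
  atom 9: C, bond orders sum to 1 (valence 4) → 3 H
  atom 10: C, bond orders sum to 4 (valence 4) → 0 H
  atom 11: C, bond orders sum to 4 (valence 4) → 0 H
  atom 12: F (halogen, monovalent) → 0 H
  atom 13: C, bond orders sum to 4 (valence 4) → 0 H
  atom 14: O, bond orders sum to 2 (valence 2) → 0 H
  atom 15: O, bond orders sum to 1 (valence 2) → 1 H
Totals → C:8, H:5, Cl:1, F:2, O:4.

C8H5ClF2O4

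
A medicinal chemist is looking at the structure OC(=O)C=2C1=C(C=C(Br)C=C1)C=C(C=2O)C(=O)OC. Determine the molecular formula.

Walk through each heavy atom and fill implicit hydrogens from standard valence (C 4, N 3, O 2, S 2, halogen 1):
  atom 1: O, bond orders sum to 1 (valence 2) → 1 H
  atom 2: C, bond orders sum to 4 (valence 4) → 0 H
  atom 3: O, bond orders sum to 2 (valence 2) → 0 H
  atom 4: C, bond orders sum to 4 (valence 4) → 0 H
  atom 5: C, bond orders sum to 4 (valence 4) → 0 H
  atom 6: C, bond orders sum to 4 (valence 4) → 0 H
  atom 7: C, bond orders sum to 3 (valence 4) → 1 H
  atom 8: C, bond orders sum to 4 (valence 4) → 0 H
  atom 9: Br (halogen, monovalent) → 0 H
  atom 10: C, bond orders sum to 3 (valence 4) → 1 H
  atom 11: C, bond orders sum to 3 (valence 4) → 1 H
  atom 12: C, bond orders sum to 3 (valence 4) → 1 H
  atom 13: C, bond orders sum to 4 (valence 4) → 0 H
  atom 14: C, bond orders sum to 4 (valence 4) → 0 H
  atom 15: O, bond orders sum to 1 (valence 2) → 1 H
  atom 16: C, bond orders sum to 4 (valence 4) → 0 H
  atom 17: O, bond orders sum to 2 (valence 2) → 0 H
  atom 18: O, bond orders sum to 2 (valence 2) → 0 H
  atom 19: C, bond orders sum to 1 (valence 4) → 3 H
Totals → C:13, H:9, Br:1, O:5.
In Hill order: C13H9BrO5.

C13H9BrO5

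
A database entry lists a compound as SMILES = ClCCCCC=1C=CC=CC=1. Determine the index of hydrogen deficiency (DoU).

4

Degree of unsaturation = (number of rings) + (number of π bonds).
Ring closures in the SMILES: 1.
π bonds: 3 double bonds (each 1 DoU) → 3 DoU from unsaturation.
Total DoU = 1 + 3 = 4.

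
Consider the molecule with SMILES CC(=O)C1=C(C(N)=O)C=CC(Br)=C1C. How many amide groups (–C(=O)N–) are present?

The amide motif appears at heavy-atom position 6 in the SMILES.
Other groups present: 1 ketone.
Amide count: 1.

1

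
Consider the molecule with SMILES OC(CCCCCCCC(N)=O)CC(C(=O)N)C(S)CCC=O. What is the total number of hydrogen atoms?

Walk through each heavy atom and fill implicit hydrogens from standard valence (C 4, N 3, O 2, S 2, halogen 1):
  atom 1: O, bond orders sum to 1 (valence 2) → 1 H
  atom 2: C, bond orders sum to 3 (valence 4) → 1 H
  atom 3: C, bond orders sum to 2 (valence 4) → 2 H
  atom 4: C, bond orders sum to 2 (valence 4) → 2 H
  atom 5: C, bond orders sum to 2 (valence 4) → 2 H
  atom 6: C, bond orders sum to 2 (valence 4) → 2 H
  atom 7: C, bond orders sum to 2 (valence 4) → 2 H
  atom 8: C, bond orders sum to 2 (valence 4) → 2 H
  atom 9: C, bond orders sum to 2 (valence 4) → 2 H
  atom 10: C, bond orders sum to 4 (valence 4) → 0 H
  atom 11: N, bond orders sum to 1 (valence 3) → 2 H
  atom 12: O, bond orders sum to 2 (valence 2) → 0 H
  atom 13: C, bond orders sum to 2 (valence 4) → 2 H
  atom 14: C, bond orders sum to 3 (valence 4) → 1 H
  atom 15: C, bond orders sum to 4 (valence 4) → 0 H
  atom 16: O, bond orders sum to 2 (valence 2) → 0 H
  atom 17: N, bond orders sum to 1 (valence 3) → 2 H
  atom 18: C, bond orders sum to 3 (valence 4) → 1 H
  atom 19: S, bond orders sum to 1 (valence 2) → 1 H
  atom 20: C, bond orders sum to 2 (valence 4) → 2 H
  atom 21: C, bond orders sum to 2 (valence 4) → 2 H
  atom 22: C, bond orders sum to 3 (valence 4) → 1 H
  atom 23: O, bond orders sum to 2 (valence 2) → 0 H
Total hydrogens: 30.

30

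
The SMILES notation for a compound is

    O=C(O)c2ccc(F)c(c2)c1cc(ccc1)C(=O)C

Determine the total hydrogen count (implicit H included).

11

Walk through each heavy atom and fill implicit hydrogens from standard valence (C 4, N 3, O 2, S 2, halogen 1); for lowercase aromatic atoms, an aromatic c carries 1 H when it has two neighbours and 0 H with three, and aromatic n carries 0 H:
  atom 1: O, bond orders sum to 2 (valence 2) → 0 H
  atom 2: C, bond orders sum to 4 (valence 4) → 0 H
  atom 3: O, bond orders sum to 1 (valence 2) → 1 H
  atom 4: aromatic c, 3 neighbours → 0 H
  atom 5: aromatic c, 2 neighbours → 1 H
  atom 6: aromatic c, 2 neighbours → 1 H
  atom 7: aromatic c, 3 neighbours → 0 H
  atom 8: F (halogen, monovalent) → 0 H
  atom 9: aromatic c, 3 neighbours → 0 H
  atom 10: aromatic c, 2 neighbours → 1 H
  atom 11: aromatic c, 3 neighbours → 0 H
  atom 12: aromatic c, 2 neighbours → 1 H
  atom 13: aromatic c, 3 neighbours → 0 H
  atom 14: aromatic c, 2 neighbours → 1 H
  atom 15: aromatic c, 2 neighbours → 1 H
  atom 16: aromatic c, 2 neighbours → 1 H
  atom 17: C, bond orders sum to 4 (valence 4) → 0 H
  atom 18: O, bond orders sum to 2 (valence 2) → 0 H
  atom 19: C, bond orders sum to 1 (valence 4) → 3 H
Total hydrogens: 11.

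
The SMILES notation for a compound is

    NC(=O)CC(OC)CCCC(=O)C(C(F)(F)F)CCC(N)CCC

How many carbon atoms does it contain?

Count every carbon token in the SMILES (each C, including those in ring-closure positions and inside branches).
Carbon count: 16.

16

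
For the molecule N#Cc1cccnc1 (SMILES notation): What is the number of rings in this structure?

In SMILES, each pair of matching ring-closure digits denotes one ring-closing bond; the number of such bonds equals the number of independent rings.
Ring-closure bonds here: 1.

1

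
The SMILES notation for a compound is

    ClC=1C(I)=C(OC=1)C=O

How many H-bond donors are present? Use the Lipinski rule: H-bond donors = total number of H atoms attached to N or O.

0

Donors: find every N or O and count the H atoms it carries.
  atom 6 (O): bond orders sum to 2 → 0 H
  atom 9 (O): bond orders sum to 2 → 0 H
Lipinski HBD = 0.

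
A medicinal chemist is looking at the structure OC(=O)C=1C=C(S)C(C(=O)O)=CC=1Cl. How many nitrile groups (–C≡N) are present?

0

Scan the SMILES for the nitrile motif — none present.
Groups that are present: 2 carboxylic acid, 1 thiol.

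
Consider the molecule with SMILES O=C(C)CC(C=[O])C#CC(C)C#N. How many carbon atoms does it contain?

10

Count every carbon token in the SMILES (each C, including those in ring-closure positions and inside branches).
Carbon count: 10.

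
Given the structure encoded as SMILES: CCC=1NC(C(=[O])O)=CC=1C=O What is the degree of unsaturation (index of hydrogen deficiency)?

Degree of unsaturation = (number of rings) + (number of π bonds).
Ring closures in the SMILES: 1.
π bonds: 4 double bonds (each 1 DoU) → 4 DoU from unsaturation.
Total DoU = 1 + 4 = 5.

5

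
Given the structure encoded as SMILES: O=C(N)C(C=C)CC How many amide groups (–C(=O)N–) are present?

The amide motif appears at heavy-atom position 2 in the SMILES.
Other groups present: 1 alkene.
Amide count: 1.

1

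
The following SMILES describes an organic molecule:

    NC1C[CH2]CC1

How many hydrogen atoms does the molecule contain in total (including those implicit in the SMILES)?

11

Walk through each heavy atom and fill implicit hydrogens from standard valence (C 4, N 3, O 2, S 2, halogen 1):
  atom 1: N, bond orders sum to 1 (valence 3) → 2 H
  atom 2: C, bond orders sum to 3 (valence 4) → 1 H
  atom 3: C, bond orders sum to 2 (valence 4) → 2 H
  atom 4: C with explicit H count 2
  atom 5: C, bond orders sum to 2 (valence 4) → 2 H
  atom 6: C, bond orders sum to 2 (valence 4) → 2 H
Total hydrogens: 11.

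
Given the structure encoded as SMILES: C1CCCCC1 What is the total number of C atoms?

6

Count every carbon token in the SMILES (each C, including those in ring-closure positions and inside branches).
Carbon count: 6.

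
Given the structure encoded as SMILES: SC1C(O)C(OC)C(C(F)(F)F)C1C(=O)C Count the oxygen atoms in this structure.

Scan the SMILES for O atoms (remember two-letter symbols like Cl and Br are single atoms).
Oxygen count: 3.

3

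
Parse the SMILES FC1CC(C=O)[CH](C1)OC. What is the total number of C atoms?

Count every carbon token in the SMILES (each C, including those in ring-closure positions and inside branches).
Carbon count: 7.

7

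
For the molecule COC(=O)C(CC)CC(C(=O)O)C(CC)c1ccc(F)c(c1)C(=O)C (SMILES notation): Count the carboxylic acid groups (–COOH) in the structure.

The carboxylic acid motif appears at heavy-atom position 10 in the SMILES.
Other groups present: 1 ester, 1 ketone.
Carboxylic acid count: 1.

1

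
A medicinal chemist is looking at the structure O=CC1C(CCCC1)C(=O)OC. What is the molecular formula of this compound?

Walk through each heavy atom and fill implicit hydrogens from standard valence (C 4, N 3, O 2, S 2, halogen 1):
  atom 1: O, bond orders sum to 2 (valence 2) → 0 H
  atom 2: C, bond orders sum to 3 (valence 4) → 1 H
  atom 3: C, bond orders sum to 3 (valence 4) → 1 H
  atom 4: C, bond orders sum to 3 (valence 4) → 1 H
  atom 5: C, bond orders sum to 2 (valence 4) → 2 H
  atom 6: C, bond orders sum to 2 (valence 4) → 2 H
  atom 7: C, bond orders sum to 2 (valence 4) → 2 H
  atom 8: C, bond orders sum to 2 (valence 4) → 2 H
  atom 9: C, bond orders sum to 4 (valence 4) → 0 H
  atom 10: O, bond orders sum to 2 (valence 2) → 0 H
  atom 11: O, bond orders sum to 2 (valence 2) → 0 H
  atom 12: C, bond orders sum to 1 (valence 4) → 3 H
Totals → C:9, H:14, O:3.
In Hill order: C9H14O3.

C9H14O3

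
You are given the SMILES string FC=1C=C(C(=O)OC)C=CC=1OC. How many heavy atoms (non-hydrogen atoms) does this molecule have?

13

Every atom symbol written in the SMILES (organic subset) is one heavy atom; implicit H are not written.
Heavy atoms by element → C:9, F:1, O:3.
Total: 13.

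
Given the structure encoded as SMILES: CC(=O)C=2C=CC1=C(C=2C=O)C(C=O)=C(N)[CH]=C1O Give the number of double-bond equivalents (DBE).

Molecular formula: C14H11NO4.
DoU = (2C + 2 + N − H − X) / 2, where X is the halogen count and O/S are ignored.
    = (2·14 + 2 + 1 − 11 − 0) / 2 = 20 / 2 = 10.

10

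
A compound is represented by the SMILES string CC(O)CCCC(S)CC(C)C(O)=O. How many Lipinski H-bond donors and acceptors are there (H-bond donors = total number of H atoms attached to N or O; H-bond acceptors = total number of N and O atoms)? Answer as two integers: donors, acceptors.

Donors: find every N or O and count the H atoms it carries.
  atom 3 (O): bond orders sum to 1 → 1 H
  atom 13 (O): bond orders sum to 1 → 1 H
  atom 14 (O): bond orders sum to 2 → 0 H
Lipinski HBD = 2.
Acceptors: N atoms = 0, O atoms = 3 → HBA = 3.

2, 3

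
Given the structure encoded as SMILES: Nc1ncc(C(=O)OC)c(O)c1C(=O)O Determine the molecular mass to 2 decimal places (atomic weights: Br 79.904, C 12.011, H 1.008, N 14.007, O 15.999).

212.16 g/mol

First, the molecular formula is C8H8N2O5 (counting implicit H from valence).
  C: 8 × 12.011 = 96.088
  H: 8 × 1.008 = 8.064
  N: 2 × 14.007 = 28.014
  O: 5 × 15.999 = 79.995
Sum: 8×12.011 + 8×1.008 + 2×14.007 + 5×15.999 = 212.161 → 212.16 g/mol.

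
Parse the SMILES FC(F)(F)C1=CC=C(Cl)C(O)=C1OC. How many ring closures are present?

In SMILES, each pair of matching ring-closure digits denotes one ring-closing bond; the number of such bonds equals the number of independent rings.
Ring-closure bonds here: 1.

1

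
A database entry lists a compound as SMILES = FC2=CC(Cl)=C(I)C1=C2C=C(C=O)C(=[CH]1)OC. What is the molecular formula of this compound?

C12H7ClFIO2

Walk through each heavy atom and fill implicit hydrogens from standard valence (C 4, N 3, O 2, S 2, halogen 1):
  atom 1: F (halogen, monovalent) → 0 H
  atom 2: C, bond orders sum to 4 (valence 4) → 0 H
  atom 3: C, bond orders sum to 3 (valence 4) → 1 H
  atom 4: C, bond orders sum to 4 (valence 4) → 0 H
  atom 5: Cl (halogen, monovalent) → 0 H
  atom 6: C, bond orders sum to 4 (valence 4) → 0 H
  atom 7: I (halogen, monovalent) → 0 H
  atom 8: C, bond orders sum to 4 (valence 4) → 0 H
  atom 9: C, bond orders sum to 4 (valence 4) → 0 H
  atom 10: C, bond orders sum to 3 (valence 4) → 1 H
  atom 11: C, bond orders sum to 4 (valence 4) → 0 H
  atom 12: C, bond orders sum to 3 (valence 4) → 1 H
  atom 13: O, bond orders sum to 2 (valence 2) → 0 H
  atom 14: C, bond orders sum to 4 (valence 4) → 0 H
  atom 15: C with explicit H count 1
  atom 16: O, bond orders sum to 2 (valence 2) → 0 H
  atom 17: C, bond orders sum to 1 (valence 4) → 3 H
Totals → C:12, H:7, Cl:1, F:1, I:1, O:2.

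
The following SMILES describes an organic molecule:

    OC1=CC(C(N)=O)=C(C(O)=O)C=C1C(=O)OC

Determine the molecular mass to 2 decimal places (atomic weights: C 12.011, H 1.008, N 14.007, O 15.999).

239.18 g/mol

First, the molecular formula is C10H9NO6 (counting implicit H from valence).
  C: 10 × 12.011 = 120.110
  H: 9 × 1.008 = 9.072
  N: 1 × 14.007 = 14.007
  O: 6 × 15.999 = 95.994
Sum: 10×12.011 + 9×1.008 + 1×14.007 + 6×15.999 = 239.183 → 239.18 g/mol.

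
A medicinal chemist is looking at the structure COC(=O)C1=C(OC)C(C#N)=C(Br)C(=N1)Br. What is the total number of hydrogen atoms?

6

Walk through each heavy atom and fill implicit hydrogens from standard valence (C 4, N 3, O 2, S 2, halogen 1):
  atom 1: C, bond orders sum to 1 (valence 4) → 3 H
  atom 2: O, bond orders sum to 2 (valence 2) → 0 H
  atom 3: C, bond orders sum to 4 (valence 4) → 0 H
  atom 4: O, bond orders sum to 2 (valence 2) → 0 H
  atom 5: C, bond orders sum to 4 (valence 4) → 0 H
  atom 6: C, bond orders sum to 4 (valence 4) → 0 H
  atom 7: O, bond orders sum to 2 (valence 2) → 0 H
  atom 8: C, bond orders sum to 1 (valence 4) → 3 H
  atom 9: C, bond orders sum to 4 (valence 4) → 0 H
  atom 10: C, bond orders sum to 4 (valence 4) → 0 H
  atom 11: N, bond orders sum to 3 (valence 3) → 0 H
  atom 12: C, bond orders sum to 4 (valence 4) → 0 H
  atom 13: Br (halogen, monovalent) → 0 H
  atom 14: C, bond orders sum to 4 (valence 4) → 0 H
  atom 15: N, bond orders sum to 3 (valence 3) → 0 H
  atom 16: Br (halogen, monovalent) → 0 H
Total hydrogens: 6.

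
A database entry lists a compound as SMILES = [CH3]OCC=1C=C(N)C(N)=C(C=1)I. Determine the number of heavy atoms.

Every atom symbol written in the SMILES (organic subset) is one heavy atom; implicit H are not written.
Heavy atoms by element → C:8, I:1, N:2, O:1.
Total: 12.

12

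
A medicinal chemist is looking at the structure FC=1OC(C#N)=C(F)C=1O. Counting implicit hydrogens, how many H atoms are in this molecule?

1

Walk through each heavy atom and fill implicit hydrogens from standard valence (C 4, N 3, O 2, S 2, halogen 1):
  atom 1: F (halogen, monovalent) → 0 H
  atom 2: C, bond orders sum to 4 (valence 4) → 0 H
  atom 3: O, bond orders sum to 2 (valence 2) → 0 H
  atom 4: C, bond orders sum to 4 (valence 4) → 0 H
  atom 5: C, bond orders sum to 4 (valence 4) → 0 H
  atom 6: N, bond orders sum to 3 (valence 3) → 0 H
  atom 7: C, bond orders sum to 4 (valence 4) → 0 H
  atom 8: F (halogen, monovalent) → 0 H
  atom 9: C, bond orders sum to 4 (valence 4) → 0 H
  atom 10: O, bond orders sum to 1 (valence 2) → 1 H
Total hydrogens: 1.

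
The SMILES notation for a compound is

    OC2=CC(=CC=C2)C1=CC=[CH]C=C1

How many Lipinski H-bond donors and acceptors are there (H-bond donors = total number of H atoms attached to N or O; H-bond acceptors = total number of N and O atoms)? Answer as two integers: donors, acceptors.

Donors: find every N or O and count the H atoms it carries.
  atom 1 (O): bond orders sum to 1 → 1 H
Lipinski HBD = 1.
Acceptors: N atoms = 0, O atoms = 1 → HBA = 1.

1, 1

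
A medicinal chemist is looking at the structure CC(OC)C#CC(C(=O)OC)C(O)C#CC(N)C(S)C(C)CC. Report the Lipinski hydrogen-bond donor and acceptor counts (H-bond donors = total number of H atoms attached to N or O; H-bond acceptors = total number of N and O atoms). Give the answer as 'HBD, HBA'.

3, 5

Donors: find every N or O and count the H atoms it carries.
  atom 3 (O): bond orders sum to 2 → 0 H
  atom 9 (O): bond orders sum to 2 → 0 H
  atom 10 (O): bond orders sum to 2 → 0 H
  atom 13 (O): bond orders sum to 1 → 1 H
  atom 17 (N): bond orders sum to 1 → 2 H
Lipinski HBD = 3.
Acceptors: N atoms = 1, O atoms = 4 → HBA = 5.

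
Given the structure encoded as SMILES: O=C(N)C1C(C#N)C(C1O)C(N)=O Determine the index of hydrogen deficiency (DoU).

Degree of unsaturation = (number of rings) + (number of π bonds).
Ring closures in the SMILES: 1.
π bonds: 2 double bonds (each 1 DoU), 1 triple bond (each 2 DoU) → 4 DoU from unsaturation.
Total DoU = 1 + 4 = 5.

5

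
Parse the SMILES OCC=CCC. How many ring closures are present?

0

In SMILES, each pair of matching ring-closure digits denotes one ring-closing bond; the number of such bonds equals the number of independent rings.
Ring-closure bonds here: 0.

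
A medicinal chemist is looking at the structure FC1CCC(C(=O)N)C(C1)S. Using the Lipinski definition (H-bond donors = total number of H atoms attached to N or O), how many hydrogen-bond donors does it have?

Donors: find every N or O and count the H atoms it carries.
  atom 7 (O): bond orders sum to 2 → 0 H
  atom 8 (N): bond orders sum to 1 → 2 H
Lipinski HBD = 2.

2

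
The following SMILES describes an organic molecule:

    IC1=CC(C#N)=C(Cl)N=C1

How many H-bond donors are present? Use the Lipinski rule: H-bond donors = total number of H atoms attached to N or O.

0

Donors: find every N or O and count the H atoms it carries.
  atom 6 (N): bond orders sum to 3 → 0 H
  atom 9 (N): bond orders sum to 3 → 0 H
Lipinski HBD = 0.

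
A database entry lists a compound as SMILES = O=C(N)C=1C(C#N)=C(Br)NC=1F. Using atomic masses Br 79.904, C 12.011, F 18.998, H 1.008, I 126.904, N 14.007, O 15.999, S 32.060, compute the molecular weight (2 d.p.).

First, the molecular formula is C6H3BrFN3O (counting implicit H from valence).
  Br: 1 × 79.904 = 79.904
  C: 6 × 12.011 = 72.066
  F: 1 × 18.998 = 18.998
  H: 3 × 1.008 = 3.024
  N: 3 × 14.007 = 42.021
  O: 1 × 15.999 = 15.999
Sum: 1×79.904 + 6×12.011 + 1×18.998 + 3×1.008 + 3×14.007 + 1×15.999 = 232.012 → 232.01 g/mol.

232.01 g/mol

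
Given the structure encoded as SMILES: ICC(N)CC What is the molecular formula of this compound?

Walk through each heavy atom and fill implicit hydrogens from standard valence (C 4, N 3, O 2, S 2, halogen 1):
  atom 1: I (halogen, monovalent) → 0 H
  atom 2: C, bond orders sum to 2 (valence 4) → 2 H
  atom 3: C, bond orders sum to 3 (valence 4) → 1 H
  atom 4: N, bond orders sum to 1 (valence 3) → 2 H
  atom 5: C, bond orders sum to 2 (valence 4) → 2 H
  atom 6: C, bond orders sum to 1 (valence 4) → 3 H
Totals → C:4, H:10, I:1, N:1.
In Hill order: C4H10IN.

C4H10IN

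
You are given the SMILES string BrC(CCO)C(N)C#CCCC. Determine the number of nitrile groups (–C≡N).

Scan the SMILES for the nitrile motif — none present.
Groups that are present: 1 alkyne, 1 hydroxyl, 1 primary amine.

0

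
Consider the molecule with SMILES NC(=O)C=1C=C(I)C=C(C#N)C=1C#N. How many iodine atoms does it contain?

Scan the SMILES for I atoms (remember two-letter symbols like Cl and Br are single atoms).
Iodine count: 1.

1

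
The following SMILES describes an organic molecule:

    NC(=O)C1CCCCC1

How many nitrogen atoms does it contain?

1

Scan the SMILES for N atoms (remember two-letter symbols like Cl and Br are single atoms).
Nitrogen count: 1.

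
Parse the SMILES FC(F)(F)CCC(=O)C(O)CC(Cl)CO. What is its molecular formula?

Walk through each heavy atom and fill implicit hydrogens from standard valence (C 4, N 3, O 2, S 2, halogen 1):
  atom 1: F (halogen, monovalent) → 0 H
  atom 2: C, bond orders sum to 4 (valence 4) → 0 H
  atom 3: F (halogen, monovalent) → 0 H
  atom 4: F (halogen, monovalent) → 0 H
  atom 5: C, bond orders sum to 2 (valence 4) → 2 H
  atom 6: C, bond orders sum to 2 (valence 4) → 2 H
  atom 7: C, bond orders sum to 4 (valence 4) → 0 H
  atom 8: O, bond orders sum to 2 (valence 2) → 0 H
  atom 9: C, bond orders sum to 3 (valence 4) → 1 H
  atom 10: O, bond orders sum to 1 (valence 2) → 1 H
  atom 11: C, bond orders sum to 2 (valence 4) → 2 H
  atom 12: C, bond orders sum to 3 (valence 4) → 1 H
  atom 13: Cl (halogen, monovalent) → 0 H
  atom 14: C, bond orders sum to 2 (valence 4) → 2 H
  atom 15: O, bond orders sum to 1 (valence 2) → 1 H
Totals → C:8, H:12, Cl:1, F:3, O:3.
In Hill order: C8H12ClF3O3.

C8H12ClF3O3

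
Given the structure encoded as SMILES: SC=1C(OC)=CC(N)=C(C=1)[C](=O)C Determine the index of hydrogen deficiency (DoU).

Molecular formula: C9H11NO2S.
DoU = (2C + 2 + N − H − X) / 2, where X is the halogen count and O/S are ignored.
    = (2·9 + 2 + 1 − 11 − 0) / 2 = 10 / 2 = 5.

5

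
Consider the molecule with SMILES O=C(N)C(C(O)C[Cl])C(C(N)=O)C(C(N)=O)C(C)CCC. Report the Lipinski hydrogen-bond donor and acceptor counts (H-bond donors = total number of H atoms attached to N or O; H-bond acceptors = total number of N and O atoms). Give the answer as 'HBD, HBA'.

7, 7

Donors: find every N or O and count the H atoms it carries.
  atom 1 (O): bond orders sum to 2 → 0 H
  atom 3 (N): bond orders sum to 1 → 2 H
  atom 6 (O): bond orders sum to 1 → 1 H
  atom 11 (N): bond orders sum to 1 → 2 H
  atom 12 (O): bond orders sum to 2 → 0 H
  atom 15 (N): bond orders sum to 1 → 2 H
  atom 16 (O): bond orders sum to 2 → 0 H
Lipinski HBD = 7.
Acceptors: N atoms = 3, O atoms = 4 → HBA = 7.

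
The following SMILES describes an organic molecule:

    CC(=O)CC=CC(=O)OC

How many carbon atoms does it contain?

Count every carbon token in the SMILES (each C, including those in ring-closure positions and inside branches).
Carbon count: 7.

7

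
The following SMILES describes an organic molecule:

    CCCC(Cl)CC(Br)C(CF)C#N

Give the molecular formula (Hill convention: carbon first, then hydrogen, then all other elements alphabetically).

C9H14BrClFN

Walk through each heavy atom and fill implicit hydrogens from standard valence (C 4, N 3, O 2, S 2, halogen 1):
  atom 1: C, bond orders sum to 1 (valence 4) → 3 H
  atom 2: C, bond orders sum to 2 (valence 4) → 2 H
  atom 3: C, bond orders sum to 2 (valence 4) → 2 H
  atom 4: C, bond orders sum to 3 (valence 4) → 1 H
  atom 5: Cl (halogen, monovalent) → 0 H
  atom 6: C, bond orders sum to 2 (valence 4) → 2 H
  atom 7: C, bond orders sum to 3 (valence 4) → 1 H
  atom 8: Br (halogen, monovalent) → 0 H
  atom 9: C, bond orders sum to 3 (valence 4) → 1 H
  atom 10: C, bond orders sum to 2 (valence 4) → 2 H
  atom 11: F (halogen, monovalent) → 0 H
  atom 12: C, bond orders sum to 4 (valence 4) → 0 H
  atom 13: N, bond orders sum to 3 (valence 3) → 0 H
Totals → C:9, H:14, Br:1, Cl:1, F:1, N:1.
In Hill order: C9H14BrClFN.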